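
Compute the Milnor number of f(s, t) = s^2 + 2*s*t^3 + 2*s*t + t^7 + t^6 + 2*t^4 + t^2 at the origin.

The Hessian of f at 0 is [[2, 2], [2, 2]] with rank 1, so corank 1. A Groebner basis of the Jacobian ideal J(f) in C{s,t} is {s + t^3 + t, s^2 + 2*s*t + t^2}; counting standard monomials gives mu = 6. Corank 1: A-series; mu = 6 gives A_6.

6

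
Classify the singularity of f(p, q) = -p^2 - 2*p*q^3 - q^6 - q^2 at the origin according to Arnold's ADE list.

A_{1}

The Hessian of f at 0 has rank 2. Corank 0: nondegenerate Morse point, so A_1.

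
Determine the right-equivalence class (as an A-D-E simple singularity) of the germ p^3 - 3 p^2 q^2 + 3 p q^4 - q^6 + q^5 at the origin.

E8

The Hessian of f at 0 has rank 0. Corank 2; j^3 = p^3 is a perfect cube, so E-series; the 5-jet and mu = 8 give E_8.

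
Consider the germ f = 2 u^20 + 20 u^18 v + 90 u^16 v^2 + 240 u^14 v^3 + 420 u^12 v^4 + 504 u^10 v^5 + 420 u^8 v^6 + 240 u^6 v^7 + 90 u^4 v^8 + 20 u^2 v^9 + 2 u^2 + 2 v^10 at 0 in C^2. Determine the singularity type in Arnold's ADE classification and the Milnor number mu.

Type A9, Milnor number mu = 9.

The Hessian of f at 0 has rank 1. Corank 1: A-series; mu = 9 gives A_9.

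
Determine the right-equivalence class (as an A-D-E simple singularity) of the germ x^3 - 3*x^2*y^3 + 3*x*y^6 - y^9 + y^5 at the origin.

E8

The Hessian of f at 0 is [[0, 0], [0, 0]] with rank 0, so corank 2. A Groebner basis of the Jacobian ideal J(f) in C{x,y} is {-x^2/2 + x*y^3, y^4, x^3, x^2*y}; counting standard monomials gives mu = 8. Corank 2; j^3 = x^3 is a perfect cube, so E-series; the 5-jet and mu = 8 give E_8.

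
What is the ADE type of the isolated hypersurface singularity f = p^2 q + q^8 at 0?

The Hessian of f at 0 is [[0, 0], [0, 0]] with rank 0, so corank 2. A Groebner basis of the Jacobian ideal J(f) in C{p,q} is {p^2/8 + q^7, p^3, p*q}; counting standard monomials gives mu = 9. Corank 2; j^3 = p^2*q has shape L^2 M (L != M), so D-series; mu = 9 gives D_9.

D_9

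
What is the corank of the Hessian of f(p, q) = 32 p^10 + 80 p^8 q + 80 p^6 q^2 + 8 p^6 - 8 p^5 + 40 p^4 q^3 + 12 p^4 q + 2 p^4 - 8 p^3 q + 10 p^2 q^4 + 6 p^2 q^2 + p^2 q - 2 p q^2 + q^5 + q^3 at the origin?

Hessian at 0 has rank 0.

2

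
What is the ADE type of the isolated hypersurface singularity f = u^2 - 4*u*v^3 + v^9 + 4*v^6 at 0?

A_8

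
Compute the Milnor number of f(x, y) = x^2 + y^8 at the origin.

The Hessian of f at 0 is [[2, 0], [0, 0]] with rank 1, so corank 1. A Groebner basis of the Jacobian ideal J(f) in C{x,y} is {y^7, x}; counting standard monomials gives mu = 7. Corank 1: A-series; mu = 7 gives A_7.

7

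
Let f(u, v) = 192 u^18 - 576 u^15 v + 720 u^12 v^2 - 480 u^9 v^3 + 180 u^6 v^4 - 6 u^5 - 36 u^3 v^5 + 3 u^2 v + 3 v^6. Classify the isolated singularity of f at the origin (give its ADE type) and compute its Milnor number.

The Hessian of f at 0 is [[0, 0], [0, 0]] with rank 0, so corank 2. A Groebner basis of the Jacobian ideal J(f) in C{u,v} is {u^2/6 + v^5, u^3, u*v}; counting standard monomials gives mu = 7. Corank 2; j^3 = 3*u^2*v has shape L^2 M (L != M), so D-series; mu = 7 gives D_7.

Type D_7, Milnor number mu = 7.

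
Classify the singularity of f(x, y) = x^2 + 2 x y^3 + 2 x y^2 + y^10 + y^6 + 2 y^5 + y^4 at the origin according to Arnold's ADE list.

A_9

The Hessian of f at 0 is [[2, 0], [0, 0]] with rank 1, so corank 1. A Groebner basis of the Jacobian ideal J(f) in C{x,y} is {x^4 + x^3/3 + x^2*y - 5*x^2/3 - 7*x*y^2/3 + 2*x*y/3 - 2*x/3 - 2*y^2/3, x^3*y - x^3 - 2*x^2*y + 3*x^2 + 4*x*y^2 - x*y + x + y^2, x^3/3 + x^2*y^2 - x^2*y + 4*x^2/3 + 5*x*y^2/3 - x*y/3 + x/3 + y^2/3, x + y^3 + y^2}; counting standard monomials gives mu = 9. Corank 1: A-series; mu = 9 gives A_9.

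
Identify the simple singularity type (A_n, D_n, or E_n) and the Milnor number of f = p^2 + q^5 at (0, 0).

Type A4, Milnor number mu = 4.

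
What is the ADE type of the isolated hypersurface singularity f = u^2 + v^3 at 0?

The Hessian of f at 0 has rank 1. Corank 1: A-series; mu = 2 gives A_2.

A_{2}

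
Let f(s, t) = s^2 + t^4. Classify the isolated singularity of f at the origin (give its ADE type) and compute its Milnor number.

The Hessian of f at 0 is [[2, 0], [0, 0]] with rank 1, so corank 1. A Groebner basis of the Jacobian ideal J(f) in C{s,t} is {t^3, s}; counting standard monomials gives mu = 3. Corank 1: A-series; mu = 3 gives A_3.

Type A3, Milnor number mu = 3.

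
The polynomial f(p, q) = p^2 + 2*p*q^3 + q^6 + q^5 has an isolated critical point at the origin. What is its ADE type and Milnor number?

Type A_{4}, Milnor number mu = 4.

The Hessian of f at 0 is [[2, 0], [0, 0]] with rank 1, so corank 1. A Groebner basis of the Jacobian ideal J(f) in C{p,q} is {p + q^3, p^2, p*q}; counting standard monomials gives mu = 4. Corank 1: A-series; mu = 4 gives A_4.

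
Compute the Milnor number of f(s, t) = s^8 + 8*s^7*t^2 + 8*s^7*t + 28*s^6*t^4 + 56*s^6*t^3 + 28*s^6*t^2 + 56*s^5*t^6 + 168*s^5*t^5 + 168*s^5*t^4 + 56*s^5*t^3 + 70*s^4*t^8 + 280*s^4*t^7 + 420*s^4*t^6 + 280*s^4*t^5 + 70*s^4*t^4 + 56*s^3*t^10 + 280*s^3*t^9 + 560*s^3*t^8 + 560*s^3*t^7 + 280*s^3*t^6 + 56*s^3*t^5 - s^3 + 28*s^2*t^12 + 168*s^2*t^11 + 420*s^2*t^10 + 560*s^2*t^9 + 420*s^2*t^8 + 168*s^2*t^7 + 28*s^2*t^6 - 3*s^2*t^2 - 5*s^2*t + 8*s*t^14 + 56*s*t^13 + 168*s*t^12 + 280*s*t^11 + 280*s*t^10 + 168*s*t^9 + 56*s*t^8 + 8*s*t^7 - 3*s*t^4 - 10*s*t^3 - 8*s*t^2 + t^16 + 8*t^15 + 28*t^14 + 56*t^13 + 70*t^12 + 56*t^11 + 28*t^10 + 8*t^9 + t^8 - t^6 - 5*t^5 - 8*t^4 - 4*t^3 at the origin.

The Hessian of f at 0 has rank 0. Corank 2; j^3 = -(s + t)*(s + 2*t)^2 has shape L^2 M (L != M), so D-series; mu = 9 gives D_9.

9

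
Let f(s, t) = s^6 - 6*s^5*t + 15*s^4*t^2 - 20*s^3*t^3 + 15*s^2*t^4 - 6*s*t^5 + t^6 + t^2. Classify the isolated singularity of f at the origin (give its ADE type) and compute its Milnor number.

The Hessian of f at 0 is [[0, 0], [0, 2]] with rank 1, so corank 1. A Groebner basis of the Jacobian ideal J(f) in C{s,t} is {s^5, t}; counting standard monomials gives mu = 5. Corank 1: A-series; mu = 5 gives A_5.

Type A_{5}, Milnor number mu = 5.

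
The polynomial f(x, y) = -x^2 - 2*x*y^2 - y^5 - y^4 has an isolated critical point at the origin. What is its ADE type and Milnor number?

The Hessian of f at 0 has rank 1. Corank 1: A-series; mu = 4 gives A_4.

Type A_4, Milnor number mu = 4.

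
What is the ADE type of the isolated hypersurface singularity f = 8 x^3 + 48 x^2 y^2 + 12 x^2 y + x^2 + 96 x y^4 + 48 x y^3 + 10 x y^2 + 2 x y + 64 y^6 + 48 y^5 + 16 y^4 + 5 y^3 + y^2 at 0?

The Hessian of f at 0 has rank 1. Corank 1: A-series; mu = 2 gives A_2.

A_2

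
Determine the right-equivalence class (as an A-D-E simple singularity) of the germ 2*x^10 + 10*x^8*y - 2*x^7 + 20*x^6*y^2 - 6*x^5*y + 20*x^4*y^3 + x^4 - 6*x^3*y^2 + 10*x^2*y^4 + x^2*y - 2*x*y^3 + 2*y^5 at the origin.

D_{6}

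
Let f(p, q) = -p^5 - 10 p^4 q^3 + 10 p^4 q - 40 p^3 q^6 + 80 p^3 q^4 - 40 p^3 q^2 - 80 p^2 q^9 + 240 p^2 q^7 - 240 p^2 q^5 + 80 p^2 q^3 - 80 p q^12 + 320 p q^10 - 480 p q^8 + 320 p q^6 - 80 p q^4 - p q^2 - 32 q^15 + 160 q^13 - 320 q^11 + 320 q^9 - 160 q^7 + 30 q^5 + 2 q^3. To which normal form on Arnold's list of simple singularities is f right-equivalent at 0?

The Hessian of f at 0 is [[0, 0], [0, 0]] with rank 0, so corank 2. A Groebner basis of the Jacobian ideal J(f) in C{p,q} is {p^4 + q^2/5, q^3, p*q - 2*q^2}; counting standard monomials gives mu = 6. Corank 2; j^3 = -q^2*(p - 2*q) has shape L^2 M (L != M), so D-series; mu = 6 gives D_6.

D_6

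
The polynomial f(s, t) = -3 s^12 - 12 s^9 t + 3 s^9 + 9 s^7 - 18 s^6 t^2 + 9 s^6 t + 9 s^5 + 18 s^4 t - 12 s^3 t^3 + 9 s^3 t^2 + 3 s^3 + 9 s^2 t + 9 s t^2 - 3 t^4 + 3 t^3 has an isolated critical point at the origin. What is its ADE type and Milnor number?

Type E_6, Milnor number mu = 6.

The Hessian of f at 0 is [[0, 0], [0, 0]] with rank 0, so corank 2. A Groebner basis of the Jacobian ideal J(f) in C{s,t} is {t^3, s^2 + 2*s*t + t^2}; counting standard monomials gives mu = 6. Corank 2; j^3 = 3*(s + t)^3 is a perfect cube, so E-series; the 4-jet and mu = 6 give E_6.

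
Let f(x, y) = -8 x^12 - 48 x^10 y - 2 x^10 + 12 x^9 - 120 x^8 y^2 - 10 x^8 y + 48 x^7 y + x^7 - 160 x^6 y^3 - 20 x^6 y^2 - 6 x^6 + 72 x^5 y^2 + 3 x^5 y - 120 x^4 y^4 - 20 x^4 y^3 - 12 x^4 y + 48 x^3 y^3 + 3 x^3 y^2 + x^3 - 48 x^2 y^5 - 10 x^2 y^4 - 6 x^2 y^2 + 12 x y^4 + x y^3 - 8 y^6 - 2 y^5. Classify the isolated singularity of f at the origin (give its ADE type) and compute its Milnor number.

Type E7, Milnor number mu = 7.

The Hessian of f at 0 is [[0, 0], [0, 0]] with rank 0, so corank 2. A Groebner basis of the Jacobian ideal J(f) in C{x,y} is {-x^2/4 + y^4 - y^3/12, x^3, x^2*y + x^2/12 + y^3/36, -x^2/2 + x*y^2 - y^3/6}; counting standard monomials gives mu = 7. Corank 2; j^3 = x^3 is a perfect cube, so E-series; the 4-jet and mu = 7 give E_7.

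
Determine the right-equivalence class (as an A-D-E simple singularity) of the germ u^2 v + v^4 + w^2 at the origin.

D_5

The Hessian of f at 0 has rank 1. Corank 2; j^3 = u^2*v has shape L^2 M (L != M), so D-series; mu = 5 gives D_5.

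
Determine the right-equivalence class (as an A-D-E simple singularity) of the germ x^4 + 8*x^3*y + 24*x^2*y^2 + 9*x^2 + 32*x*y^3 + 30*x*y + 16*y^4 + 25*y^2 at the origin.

A_3

The Hessian of f at 0 has rank 1. Corank 1: A-series; mu = 3 gives A_3.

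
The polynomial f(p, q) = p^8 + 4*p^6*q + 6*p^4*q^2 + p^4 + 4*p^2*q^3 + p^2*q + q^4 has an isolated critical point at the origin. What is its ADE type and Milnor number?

Type D5, Milnor number mu = 5.

The Hessian of f at 0 has rank 0. Corank 2; j^3 = p^2*q has shape L^2 M (L != M), so D-series; mu = 5 gives D_5.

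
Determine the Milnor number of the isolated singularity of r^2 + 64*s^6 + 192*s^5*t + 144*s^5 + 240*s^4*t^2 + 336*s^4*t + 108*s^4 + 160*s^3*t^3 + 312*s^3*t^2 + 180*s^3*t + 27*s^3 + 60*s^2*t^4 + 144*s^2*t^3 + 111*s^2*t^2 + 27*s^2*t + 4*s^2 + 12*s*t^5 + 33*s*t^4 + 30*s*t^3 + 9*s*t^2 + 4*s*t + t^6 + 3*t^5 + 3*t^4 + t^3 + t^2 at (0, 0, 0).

2

The Hessian of f at 0 has rank 2. Corank 1: A-series; mu = 2 gives A_2.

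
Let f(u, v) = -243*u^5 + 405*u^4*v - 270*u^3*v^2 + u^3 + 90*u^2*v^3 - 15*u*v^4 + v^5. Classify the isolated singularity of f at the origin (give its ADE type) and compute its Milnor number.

Type E8, Milnor number mu = 8.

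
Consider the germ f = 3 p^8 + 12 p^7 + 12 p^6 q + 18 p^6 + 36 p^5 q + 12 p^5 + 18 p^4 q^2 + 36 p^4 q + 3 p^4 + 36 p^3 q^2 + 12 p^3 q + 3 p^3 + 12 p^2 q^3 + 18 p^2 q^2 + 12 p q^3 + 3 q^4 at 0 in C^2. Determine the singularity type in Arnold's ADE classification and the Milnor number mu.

The Hessian of f at 0 has rank 0. Corank 2; j^3 = 3*p^3 is a perfect cube, so E-series; the 4-jet and mu = 6 give E_6.

Type E6, Milnor number mu = 6.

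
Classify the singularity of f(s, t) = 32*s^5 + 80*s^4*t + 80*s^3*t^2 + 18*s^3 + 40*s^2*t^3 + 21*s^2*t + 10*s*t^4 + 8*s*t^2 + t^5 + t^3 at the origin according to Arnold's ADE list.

D_{6}

The Hessian of f at 0 has rank 0. Corank 2; j^3 = (2*s + t)*(3*s + t)^2 has shape L^2 M (L != M), so D-series; mu = 6 gives D_6.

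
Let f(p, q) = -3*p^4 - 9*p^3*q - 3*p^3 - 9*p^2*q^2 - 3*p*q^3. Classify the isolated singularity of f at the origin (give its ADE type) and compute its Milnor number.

The Hessian of f at 0 has rank 0. Corank 2; j^3 = -3*p^3 is a perfect cube, so E-series; the 4-jet and mu = 7 give E_7.

Type E_7, Milnor number mu = 7.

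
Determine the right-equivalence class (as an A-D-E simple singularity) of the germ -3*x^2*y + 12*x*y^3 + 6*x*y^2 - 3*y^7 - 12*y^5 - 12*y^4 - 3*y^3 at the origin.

D_8

The Hessian of f at 0 has rank 0. Corank 2; j^3 = -3*y*(x - y)^2 has shape L^2 M (L != M), so D-series; mu = 8 gives D_8.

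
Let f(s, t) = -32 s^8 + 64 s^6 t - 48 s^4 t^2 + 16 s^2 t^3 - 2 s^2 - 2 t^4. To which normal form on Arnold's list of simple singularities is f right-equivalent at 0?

The Hessian of f at 0 is [[-4, 0], [0, 0]] with rank 1, so corank 1. A Groebner basis of the Jacobian ideal J(f) in C{s,t} is {t^3, s}; counting standard monomials gives mu = 3. Corank 1: A-series; mu = 3 gives A_3.

A_3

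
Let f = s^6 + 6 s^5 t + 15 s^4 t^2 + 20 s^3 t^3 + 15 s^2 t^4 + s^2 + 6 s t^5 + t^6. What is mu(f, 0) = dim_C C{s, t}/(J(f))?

5

The Hessian of f at 0 has rank 1. Corank 1: A-series; mu = 5 gives A_5.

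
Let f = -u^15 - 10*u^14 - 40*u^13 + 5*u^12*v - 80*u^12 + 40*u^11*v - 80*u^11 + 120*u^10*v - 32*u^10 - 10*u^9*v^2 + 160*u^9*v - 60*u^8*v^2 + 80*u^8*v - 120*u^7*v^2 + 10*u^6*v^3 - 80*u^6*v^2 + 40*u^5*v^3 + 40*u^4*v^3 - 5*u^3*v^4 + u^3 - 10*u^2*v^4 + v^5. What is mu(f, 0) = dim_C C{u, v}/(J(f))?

The Hessian of f at 0 has rank 0. Corank 2; j^3 = u^3 is a perfect cube, so E-series; the 5-jet and mu = 8 give E_8.

8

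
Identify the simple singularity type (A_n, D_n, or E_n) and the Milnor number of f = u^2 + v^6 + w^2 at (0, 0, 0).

Type A_{5}, Milnor number mu = 5.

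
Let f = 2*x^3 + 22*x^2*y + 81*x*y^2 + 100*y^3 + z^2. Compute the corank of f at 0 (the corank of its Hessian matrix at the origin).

2

Hessian at 0 has rank 1.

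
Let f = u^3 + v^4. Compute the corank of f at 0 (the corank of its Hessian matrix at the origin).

2

Hessian at 0 has rank 0.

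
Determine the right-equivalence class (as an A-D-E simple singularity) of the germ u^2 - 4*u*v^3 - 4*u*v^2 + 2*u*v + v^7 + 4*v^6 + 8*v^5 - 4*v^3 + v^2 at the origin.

A6

The Hessian of f at 0 has rank 1. Corank 1: A-series; mu = 6 gives A_6.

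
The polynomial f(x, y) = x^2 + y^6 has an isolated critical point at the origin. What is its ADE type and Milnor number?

The Hessian of f at 0 has rank 1. Corank 1: A-series; mu = 5 gives A_5.

Type A5, Milnor number mu = 5.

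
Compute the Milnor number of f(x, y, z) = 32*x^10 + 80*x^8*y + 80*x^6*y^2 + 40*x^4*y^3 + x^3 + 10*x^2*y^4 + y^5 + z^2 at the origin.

The Hessian of f at 0 is [[0, 0, 0], [0, 0, 0], [0, 0, 2]] with rank 1, so corank 2. A Groebner basis of the Jacobian ideal J(f) in C{x,y,z} is {y^4, x^2, z}; counting standard monomials gives mu = 8. Corank 2; j^3 = x^3 is a perfect cube, so E-series; the 5-jet and mu = 8 give E_8.

8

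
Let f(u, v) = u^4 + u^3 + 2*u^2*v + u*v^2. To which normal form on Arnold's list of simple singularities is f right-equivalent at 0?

The Hessian of f at 0 has rank 0. Corank 2; j^3 = u*(u + v)^2 has shape L^2 M (L != M), so D-series; mu = 5 gives D_5.

D5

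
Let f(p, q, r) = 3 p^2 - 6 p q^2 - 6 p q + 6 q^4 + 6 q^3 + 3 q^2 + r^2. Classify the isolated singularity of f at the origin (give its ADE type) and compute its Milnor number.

The Hessian of f at 0 has rank 2. Corank 1: A-series; mu = 3 gives A_3.

Type A_{3}, Milnor number mu = 3.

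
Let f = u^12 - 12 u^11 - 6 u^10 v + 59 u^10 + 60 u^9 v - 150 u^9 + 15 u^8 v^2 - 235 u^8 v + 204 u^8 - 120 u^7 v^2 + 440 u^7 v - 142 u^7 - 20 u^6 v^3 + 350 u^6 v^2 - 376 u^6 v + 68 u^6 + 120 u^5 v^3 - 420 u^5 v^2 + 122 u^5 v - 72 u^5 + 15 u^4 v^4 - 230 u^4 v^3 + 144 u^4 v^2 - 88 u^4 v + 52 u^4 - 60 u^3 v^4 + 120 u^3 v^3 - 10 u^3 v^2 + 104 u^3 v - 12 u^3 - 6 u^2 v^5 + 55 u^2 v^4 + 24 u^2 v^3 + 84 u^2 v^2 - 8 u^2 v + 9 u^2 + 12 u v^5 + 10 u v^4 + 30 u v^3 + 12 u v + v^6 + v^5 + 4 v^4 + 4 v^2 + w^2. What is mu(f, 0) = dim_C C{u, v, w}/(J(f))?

4

The Hessian of f at 0 has rank 2. Corank 1: A-series; mu = 4 gives A_4.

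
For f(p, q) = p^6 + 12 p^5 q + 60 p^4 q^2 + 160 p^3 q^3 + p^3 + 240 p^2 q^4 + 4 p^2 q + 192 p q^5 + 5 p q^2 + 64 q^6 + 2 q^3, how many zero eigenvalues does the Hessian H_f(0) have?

2

The Hessian at 0 is [[0, 0], [0, 0]] of rank 0; hence corank 2.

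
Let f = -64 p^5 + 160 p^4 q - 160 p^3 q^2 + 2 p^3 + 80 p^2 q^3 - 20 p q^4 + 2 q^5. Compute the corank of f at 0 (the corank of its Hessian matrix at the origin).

The Hessian at 0 is [[0, 0], [0, 0]] of rank 0; hence corank 2.

2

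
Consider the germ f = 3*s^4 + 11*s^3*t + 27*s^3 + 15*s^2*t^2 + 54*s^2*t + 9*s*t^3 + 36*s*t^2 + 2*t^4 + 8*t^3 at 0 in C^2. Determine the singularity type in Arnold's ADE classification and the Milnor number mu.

The Hessian of f at 0 is [[0, 0], [0, 0]] with rank 0, so corank 2. A Groebner basis of the Jacobian ideal J(f) in C{s,t} is {19683*s^2 + 26244*s*t + t^4 + 27*t^3 + 8748*t^2, s^3 + 270*s^2 + 360*s*t + 2*t^3/3 + 120*t^2, s^2*t - 243*s^2 - 324*s*t - 7*t^3/9 - 108*t^2, 162*s^2 + s*t^2 + 216*s*t + 8*t^3/9 + 72*t^2}; counting standard monomials gives mu = 7. Corank 2; j^3 = (3*s + 2*t)^3 is a perfect cube, so E-series; the 4-jet and mu = 7 give E_7.

Type E_7, Milnor number mu = 7.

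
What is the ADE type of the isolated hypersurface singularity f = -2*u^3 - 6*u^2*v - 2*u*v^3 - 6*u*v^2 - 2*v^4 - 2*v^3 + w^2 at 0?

The Hessian of f at 0 is [[0, 0, 0], [0, 0, 0], [0, 0, 2]] with rank 1, so corank 2. A Groebner basis of the Jacobian ideal J(f) in C{u,v,w} is {u^3 + 3*u^2*v + 6*u^2 + 12*u*v + 6*v^2, -3*u^2 + u*v^2 - 6*u*v - 3*v^2, 3*u^2 + 6*u*v + v^3 + 3*v^2, w}; counting standard monomials gives mu = 7. Corank 2; j^3 = -2*(u + v)^3 is a perfect cube, so E-series; the 4-jet and mu = 7 give E_7.

E7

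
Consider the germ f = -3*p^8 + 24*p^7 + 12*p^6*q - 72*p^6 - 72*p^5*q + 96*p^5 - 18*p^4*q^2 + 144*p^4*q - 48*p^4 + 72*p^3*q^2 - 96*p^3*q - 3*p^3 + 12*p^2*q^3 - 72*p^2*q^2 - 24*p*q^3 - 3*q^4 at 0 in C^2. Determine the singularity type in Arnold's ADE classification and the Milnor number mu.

Type E6, Milnor number mu = 6.

The Hessian of f at 0 has rank 0. Corank 2; j^3 = -3*p^3 is a perfect cube, so E-series; the 4-jet and mu = 6 give E_6.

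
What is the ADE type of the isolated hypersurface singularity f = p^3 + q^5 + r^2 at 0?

E_{8}

The Hessian of f at 0 has rank 1. Corank 2; j^3 = p^3 is a perfect cube, so E-series; the 5-jet and mu = 8 give E_8.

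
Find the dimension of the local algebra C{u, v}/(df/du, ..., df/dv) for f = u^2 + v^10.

9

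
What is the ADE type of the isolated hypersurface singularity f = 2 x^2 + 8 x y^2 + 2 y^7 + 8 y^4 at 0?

A_{6}

The Hessian of f at 0 has rank 1. Corank 1: A-series; mu = 6 gives A_6.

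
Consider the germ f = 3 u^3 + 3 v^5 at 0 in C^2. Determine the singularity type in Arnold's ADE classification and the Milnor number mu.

The Hessian of f at 0 has rank 0. Corank 2; j^3 = 3*u^3 is a perfect cube, so E-series; the 5-jet and mu = 8 give E_8.

Type E_8, Milnor number mu = 8.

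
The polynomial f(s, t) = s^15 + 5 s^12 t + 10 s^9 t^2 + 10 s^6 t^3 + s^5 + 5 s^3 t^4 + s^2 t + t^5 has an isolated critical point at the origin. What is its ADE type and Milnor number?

Type D_{6}, Milnor number mu = 6.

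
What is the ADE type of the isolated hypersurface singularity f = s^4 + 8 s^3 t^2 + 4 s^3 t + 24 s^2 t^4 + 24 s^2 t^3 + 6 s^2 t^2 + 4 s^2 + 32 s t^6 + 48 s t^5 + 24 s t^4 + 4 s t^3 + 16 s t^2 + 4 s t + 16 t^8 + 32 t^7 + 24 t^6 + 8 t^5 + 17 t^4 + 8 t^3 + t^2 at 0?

A_{3}

The Hessian of f at 0 is [[8, 4], [4, 2]] with rank 1, so corank 1. A Groebner basis of the Jacobian ideal J(f) in C{s,t} is {s^2 + s/8 + t/16, s*t - s/4 - t/8, s/2 + t^2 + t/4}; counting standard monomials gives mu = 3. Corank 1: A-series; mu = 3 gives A_3.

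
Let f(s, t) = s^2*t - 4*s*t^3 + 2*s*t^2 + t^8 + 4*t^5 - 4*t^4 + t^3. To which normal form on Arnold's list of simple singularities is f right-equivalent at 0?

D9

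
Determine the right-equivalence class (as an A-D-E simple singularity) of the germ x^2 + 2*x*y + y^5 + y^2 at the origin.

The Hessian of f at 0 has rank 1. Corank 1: A-series; mu = 4 gives A_4.

A4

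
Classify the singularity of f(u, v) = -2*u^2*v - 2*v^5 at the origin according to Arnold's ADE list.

D_{6}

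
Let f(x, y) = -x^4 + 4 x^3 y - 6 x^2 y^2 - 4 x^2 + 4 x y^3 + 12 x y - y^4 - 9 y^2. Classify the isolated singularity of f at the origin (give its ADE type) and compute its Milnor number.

Type A_3, Milnor number mu = 3.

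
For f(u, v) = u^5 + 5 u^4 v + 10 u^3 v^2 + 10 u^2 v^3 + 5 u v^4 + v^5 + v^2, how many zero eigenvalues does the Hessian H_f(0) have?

1

Hessian at 0 has rank 1.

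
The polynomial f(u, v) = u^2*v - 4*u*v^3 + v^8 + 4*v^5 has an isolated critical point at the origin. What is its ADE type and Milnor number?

Type D_{9}, Milnor number mu = 9.

The Hessian of f at 0 is [[0, 0], [0, 0]] with rank 0, so corank 2. A Groebner basis of the Jacobian ideal J(f) in C{u,v} is {u^4, u^3*v + u^2 - 2*u*v^2, -u^3/2 + u^2*v^2, -u*v/2 + v^3}; counting standard monomials gives mu = 9. Corank 2; j^3 = u^2*v has shape L^2 M (L != M), so D-series; mu = 9 gives D_9.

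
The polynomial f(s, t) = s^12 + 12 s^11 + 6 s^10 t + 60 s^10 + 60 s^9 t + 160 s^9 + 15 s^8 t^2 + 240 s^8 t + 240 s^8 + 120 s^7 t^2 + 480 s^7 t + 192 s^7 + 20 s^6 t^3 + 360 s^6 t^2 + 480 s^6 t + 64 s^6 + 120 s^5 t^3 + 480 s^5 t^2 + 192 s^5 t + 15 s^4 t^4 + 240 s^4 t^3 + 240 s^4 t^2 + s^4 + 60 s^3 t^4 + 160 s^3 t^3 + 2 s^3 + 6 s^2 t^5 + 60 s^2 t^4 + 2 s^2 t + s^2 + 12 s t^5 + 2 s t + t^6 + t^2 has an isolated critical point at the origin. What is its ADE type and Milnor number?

Type A_5, Milnor number mu = 5.

The Hessian of f at 0 has rank 1. Corank 1: A-series; mu = 5 gives A_5.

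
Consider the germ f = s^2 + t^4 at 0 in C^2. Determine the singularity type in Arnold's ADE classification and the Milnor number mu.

The Hessian of f at 0 has rank 1. Corank 1: A-series; mu = 3 gives A_3.

Type A3, Milnor number mu = 3.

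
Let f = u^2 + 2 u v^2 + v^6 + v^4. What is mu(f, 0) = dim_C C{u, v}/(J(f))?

5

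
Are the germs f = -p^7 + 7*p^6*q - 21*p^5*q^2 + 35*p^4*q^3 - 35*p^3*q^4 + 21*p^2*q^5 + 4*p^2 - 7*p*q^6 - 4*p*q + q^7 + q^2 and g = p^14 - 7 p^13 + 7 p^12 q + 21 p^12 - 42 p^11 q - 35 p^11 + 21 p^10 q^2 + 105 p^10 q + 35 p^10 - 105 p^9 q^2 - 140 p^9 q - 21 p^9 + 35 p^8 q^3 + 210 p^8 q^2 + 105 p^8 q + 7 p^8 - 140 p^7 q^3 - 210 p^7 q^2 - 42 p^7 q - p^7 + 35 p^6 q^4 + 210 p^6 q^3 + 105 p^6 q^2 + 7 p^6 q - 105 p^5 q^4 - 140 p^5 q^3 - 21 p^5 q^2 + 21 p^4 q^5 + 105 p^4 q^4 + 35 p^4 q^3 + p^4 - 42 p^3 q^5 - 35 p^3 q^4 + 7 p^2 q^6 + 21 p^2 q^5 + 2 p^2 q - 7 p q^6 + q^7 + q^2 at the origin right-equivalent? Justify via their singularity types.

Yes.

The Hessian of f at 0 has rank 1. Corank 1: A-series; mu = 6 gives A_6. The Hessian of g at 0 has rank 1. Corank 1: A-series; mu = 6 gives A_6. Both have type A_6, hence right-equivalent.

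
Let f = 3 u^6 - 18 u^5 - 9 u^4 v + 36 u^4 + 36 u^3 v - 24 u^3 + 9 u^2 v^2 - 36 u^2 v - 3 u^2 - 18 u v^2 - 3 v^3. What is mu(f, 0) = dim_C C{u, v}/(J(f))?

2

The Hessian of f at 0 has rank 1. Corank 1: A-series; mu = 2 gives A_2.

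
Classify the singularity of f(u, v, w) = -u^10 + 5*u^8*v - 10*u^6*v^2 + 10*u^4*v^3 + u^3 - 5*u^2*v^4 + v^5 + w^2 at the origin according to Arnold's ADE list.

E_8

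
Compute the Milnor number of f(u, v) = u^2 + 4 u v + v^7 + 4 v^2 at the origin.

6

The Hessian of f at 0 has rank 1. Corank 1: A-series; mu = 6 gives A_6.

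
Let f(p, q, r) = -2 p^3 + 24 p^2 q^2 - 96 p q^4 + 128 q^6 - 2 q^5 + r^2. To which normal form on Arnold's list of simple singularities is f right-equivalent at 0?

E8

The Hessian of f at 0 is [[0, 0, 0], [0, 0, 0], [0, 0, 2]] with rank 1, so corank 2. A Groebner basis of the Jacobian ideal J(f) in C{p,q,r} is {q^4, p^3, -p^2/8 + p*q^2, r}; counting standard monomials gives mu = 8. Corank 2; j^3 = -2*p^3 is a perfect cube, so E-series; the 5-jet and mu = 8 give E_8.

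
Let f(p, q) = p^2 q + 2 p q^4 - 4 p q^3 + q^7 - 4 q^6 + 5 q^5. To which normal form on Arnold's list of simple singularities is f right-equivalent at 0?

D6

The Hessian of f at 0 is [[0, 0], [0, 0]] with rank 0, so corank 2. A Groebner basis of the Jacobian ideal J(f) in C{p,q} is {p^3, p^2*q, 2*p^2 + p*q^2, p^2/2 - p*q/2 + q^3}; counting standard monomials gives mu = 6. Corank 2; j^3 = p^2*q has shape L^2 M (L != M), so D-series; mu = 6 gives D_6.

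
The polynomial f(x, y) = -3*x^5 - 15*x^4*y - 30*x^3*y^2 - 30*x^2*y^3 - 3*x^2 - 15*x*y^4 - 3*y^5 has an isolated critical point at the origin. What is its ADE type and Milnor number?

Type A4, Milnor number mu = 4.

The Hessian of f at 0 is [[-6, 0], [0, 0]] with rank 1, so corank 1. A Groebner basis of the Jacobian ideal J(f) in C{x,y} is {y^4, x}; counting standard monomials gives mu = 4. Corank 1: A-series; mu = 4 gives A_4.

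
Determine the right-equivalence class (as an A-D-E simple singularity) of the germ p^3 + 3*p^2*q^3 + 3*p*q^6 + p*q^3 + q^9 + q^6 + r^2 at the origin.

E7

The Hessian of f at 0 has rank 1. Corank 2; j^3 = p^3 is a perfect cube, so E-series; the 4-jet and mu = 7 give E_7.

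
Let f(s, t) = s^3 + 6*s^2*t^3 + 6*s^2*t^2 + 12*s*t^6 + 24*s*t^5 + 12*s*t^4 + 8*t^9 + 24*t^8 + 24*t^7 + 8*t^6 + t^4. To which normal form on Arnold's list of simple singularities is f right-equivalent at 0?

E_6

The Hessian of f at 0 is [[0, 0], [0, 0]] with rank 0, so corank 2. A Groebner basis of the Jacobian ideal J(f) in C{s,t} is {s^3, s^2*t, s^2/4 + s*t^2, t^3}; counting standard monomials gives mu = 6. Corank 2; j^3 = s^3 is a perfect cube, so E-series; the 4-jet and mu = 6 give E_6.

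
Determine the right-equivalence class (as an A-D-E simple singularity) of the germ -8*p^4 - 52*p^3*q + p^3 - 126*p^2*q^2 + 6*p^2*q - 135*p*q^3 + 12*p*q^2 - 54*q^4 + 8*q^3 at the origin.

E_7

The Hessian of f at 0 is [[0, 0], [0, 0]] with rank 0, so corank 2. A Groebner basis of the Jacobian ideal J(f) in C{p,q} is {3*p^2/4 + 3*p*q + q^4 + q^3/4 + 3*q^2, p^3 - 21*p^2/2 - 42*p*q + 9*q^3/2 - 42*q^2, p^2*q + 15*p^2/4 + 15*p*q - 11*q^3/4 + 15*q^2, -p^2 + p*q^2 - 4*p*q + 5*q^3/3 - 4*q^2}; counting standard monomials gives mu = 7. Corank 2; j^3 = (p + 2*q)^3 is a perfect cube, so E-series; the 4-jet and mu = 7 give E_7.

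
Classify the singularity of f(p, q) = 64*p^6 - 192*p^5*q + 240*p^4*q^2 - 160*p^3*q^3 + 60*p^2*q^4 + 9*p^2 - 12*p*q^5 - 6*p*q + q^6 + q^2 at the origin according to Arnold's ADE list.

A5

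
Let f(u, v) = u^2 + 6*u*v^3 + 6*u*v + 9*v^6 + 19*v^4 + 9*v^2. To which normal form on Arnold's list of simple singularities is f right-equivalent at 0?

The Hessian of f at 0 is [[2, 6], [6, 18]] with rank 1, so corank 1. A Groebner basis of the Jacobian ideal J(f) in C{u,v} is {v^3, u + 3*v}; counting standard monomials gives mu = 3. Corank 1: A-series; mu = 3 gives A_3.

A_{3}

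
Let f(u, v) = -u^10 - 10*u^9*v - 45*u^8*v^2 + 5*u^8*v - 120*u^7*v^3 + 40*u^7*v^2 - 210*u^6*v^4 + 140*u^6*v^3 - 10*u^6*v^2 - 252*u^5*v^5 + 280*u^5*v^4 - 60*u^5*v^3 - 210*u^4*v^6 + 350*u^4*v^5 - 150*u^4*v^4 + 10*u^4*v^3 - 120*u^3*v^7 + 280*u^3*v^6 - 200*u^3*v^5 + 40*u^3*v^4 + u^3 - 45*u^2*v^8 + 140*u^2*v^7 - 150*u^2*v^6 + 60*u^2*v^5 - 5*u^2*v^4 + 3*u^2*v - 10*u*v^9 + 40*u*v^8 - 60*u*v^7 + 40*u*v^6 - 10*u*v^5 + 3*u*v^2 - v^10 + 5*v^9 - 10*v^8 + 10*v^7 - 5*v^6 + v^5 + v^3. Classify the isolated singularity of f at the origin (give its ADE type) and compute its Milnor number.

The Hessian of f at 0 is [[0, 0], [0, 0]] with rank 0, so corank 2. A Groebner basis of the Jacobian ideal J(f) in C{u,v} is {v^4, u^2 + 2*u*v + v^2}; counting standard monomials gives mu = 8. Corank 2; j^3 = (u + v)^3 is a perfect cube, so E-series; the 5-jet and mu = 8 give E_8.

Type E_{8}, Milnor number mu = 8.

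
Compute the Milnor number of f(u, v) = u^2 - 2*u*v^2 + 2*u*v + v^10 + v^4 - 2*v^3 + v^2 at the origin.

The Hessian of f at 0 has rank 1. Corank 1: A-series; mu = 9 gives A_9.

9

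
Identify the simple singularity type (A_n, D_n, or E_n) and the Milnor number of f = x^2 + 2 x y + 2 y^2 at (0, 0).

The Hessian of f at 0 has rank 2. Corank 0: nondegenerate Morse point, so A_1.

Type A1, Milnor number mu = 1.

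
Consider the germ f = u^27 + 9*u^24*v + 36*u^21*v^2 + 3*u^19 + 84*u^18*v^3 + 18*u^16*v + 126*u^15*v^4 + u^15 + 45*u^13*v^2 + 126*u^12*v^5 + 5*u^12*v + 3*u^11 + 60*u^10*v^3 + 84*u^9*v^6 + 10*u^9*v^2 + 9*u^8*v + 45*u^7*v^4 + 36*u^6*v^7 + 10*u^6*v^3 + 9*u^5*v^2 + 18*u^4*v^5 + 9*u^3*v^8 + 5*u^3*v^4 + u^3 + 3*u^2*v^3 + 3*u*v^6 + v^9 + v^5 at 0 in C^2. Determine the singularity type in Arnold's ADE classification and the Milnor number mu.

The Hessian of f at 0 has rank 0. Corank 2; j^3 = u^3 is a perfect cube, so E-series; the 5-jet and mu = 8 give E_8.

Type E8, Milnor number mu = 8.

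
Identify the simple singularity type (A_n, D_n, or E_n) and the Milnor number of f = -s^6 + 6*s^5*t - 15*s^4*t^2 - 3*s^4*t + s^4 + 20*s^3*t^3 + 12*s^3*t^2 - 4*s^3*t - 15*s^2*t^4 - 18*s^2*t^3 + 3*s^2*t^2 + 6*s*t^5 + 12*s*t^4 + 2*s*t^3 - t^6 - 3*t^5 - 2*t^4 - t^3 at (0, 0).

The Hessian of f at 0 is [[0, 0], [0, 0]] with rank 0, so corank 2. A Groebner basis of the Jacobian ideal J(f) in C{s,t} is {s^3 + 3*t^2/2, s^2*t + t^2/2, s*t^2, t^3}; counting standard monomials gives mu = 6. Corank 2; j^3 = -t^3 is a perfect cube, so E-series; the 4-jet and mu = 6 give E_6.

Type E_{6}, Milnor number mu = 6.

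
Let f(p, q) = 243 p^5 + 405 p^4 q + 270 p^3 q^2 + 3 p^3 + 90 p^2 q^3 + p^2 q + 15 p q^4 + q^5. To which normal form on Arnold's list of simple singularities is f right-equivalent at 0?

D6

The Hessian of f at 0 is [[0, 0], [0, 0]] with rank 0, so corank 2. A Groebner basis of the Jacobian ideal J(f) in C{p,q} is {-p*q/15 + q^4, p*q^2, p^2 + p*q/3}; counting standard monomials gives mu = 6. Corank 2; j^3 = p^2*(3*p + q) has shape L^2 M (L != M), so D-series; mu = 6 gives D_6.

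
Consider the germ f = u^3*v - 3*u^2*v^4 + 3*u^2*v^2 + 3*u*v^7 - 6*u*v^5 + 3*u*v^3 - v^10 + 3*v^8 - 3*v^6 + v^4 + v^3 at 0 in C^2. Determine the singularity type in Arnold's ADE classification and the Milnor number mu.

The Hessian of f at 0 is [[0, 0], [0, 0]] with rank 0, so corank 2. A Groebner basis of the Jacobian ideal J(f) in C{u,v} is {u^3 - 3*u*v^2 + 3*v^2, u^2*v + 2*u*v^2, v^3}; counting standard monomials gives mu = 7. Corank 2; j^3 = v^3 is a perfect cube, so E-series; the 4-jet and mu = 7 give E_7.

Type E_{7}, Milnor number mu = 7.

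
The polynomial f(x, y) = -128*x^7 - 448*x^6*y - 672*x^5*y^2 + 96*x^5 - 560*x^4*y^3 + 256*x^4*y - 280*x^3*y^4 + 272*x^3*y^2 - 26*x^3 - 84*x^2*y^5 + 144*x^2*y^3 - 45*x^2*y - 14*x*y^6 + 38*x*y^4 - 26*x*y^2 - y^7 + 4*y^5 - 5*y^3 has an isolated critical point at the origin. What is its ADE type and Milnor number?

Type D4, Milnor number mu = 4.

The Hessian of f at 0 is [[0, 0], [0, 0]] with rank 0, so corank 2. A Groebner basis of the Jacobian ideal J(f) in C{x,y} is {y^3, x^2 + y^2/3, x*y}; counting standard monomials gives mu = 4. Corank 2; j^3 = -(2*x + y)*(13*x^2 + 16*x*y + 5*y^2) splits into three distinct lines over C (the quadratic factor has nonzero discriminant), so D_4.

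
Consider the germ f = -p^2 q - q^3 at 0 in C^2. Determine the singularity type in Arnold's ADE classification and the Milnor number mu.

The Hessian of f at 0 has rank 0. Corank 2; j^3 = -q*(p^2 + q^2) splits into three distinct lines over C (the quadratic factor has nonzero discriminant), so D_4.

Type D_4, Milnor number mu = 4.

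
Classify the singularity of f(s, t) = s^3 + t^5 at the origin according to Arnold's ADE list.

E_{8}

The Hessian of f at 0 has rank 0. Corank 2; j^3 = s^3 is a perfect cube, so E-series; the 5-jet and mu = 8 give E_8.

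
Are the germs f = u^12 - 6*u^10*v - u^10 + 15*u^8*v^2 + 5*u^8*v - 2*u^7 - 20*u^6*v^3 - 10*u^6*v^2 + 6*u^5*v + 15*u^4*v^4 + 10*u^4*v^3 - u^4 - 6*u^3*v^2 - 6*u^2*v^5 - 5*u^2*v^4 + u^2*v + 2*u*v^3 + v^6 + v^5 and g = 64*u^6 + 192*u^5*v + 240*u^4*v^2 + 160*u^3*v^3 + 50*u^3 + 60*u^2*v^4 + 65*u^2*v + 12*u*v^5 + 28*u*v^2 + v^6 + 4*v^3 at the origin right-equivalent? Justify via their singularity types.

Yes.

The Hessian of f at 0 is [[0, 0], [0, 0]] with rank 0, so corank 2. A Groebner basis of the Jacobian ideal J(f) in C{u,v} is {u^3, u^2*v + u^2/6 + u*v^2/6, u*v + v^3}; counting standard monomials gives mu = 7. Corank 2; j^3 = u^2*v has shape L^2 M (L != M), so D-series; mu = 7 gives D_7. The Hessian of g at 0 is [[0, 0], [0, 0]] with rank 0, so corank 2. A Groebner basis of the Jacobian ideal J(g) in C{u,v} is {-15625*u*v/12 + v^5 - 3125*v^2/6, u*v^2 + 2*v^3/5, u^2 + 9*u*v/10 + v^2/5}; counting standard monomials gives mu = 7. Corank 2; j^3 = (2*u + v)*(5*u + 2*v)^2 has shape L^2 M (L != M), so D-series; mu = 7 gives D_7. Both have type D_7, hence right-equivalent.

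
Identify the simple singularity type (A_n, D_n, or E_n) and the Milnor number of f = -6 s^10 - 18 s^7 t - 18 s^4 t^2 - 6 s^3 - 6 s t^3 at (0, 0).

Type E7, Milnor number mu = 7.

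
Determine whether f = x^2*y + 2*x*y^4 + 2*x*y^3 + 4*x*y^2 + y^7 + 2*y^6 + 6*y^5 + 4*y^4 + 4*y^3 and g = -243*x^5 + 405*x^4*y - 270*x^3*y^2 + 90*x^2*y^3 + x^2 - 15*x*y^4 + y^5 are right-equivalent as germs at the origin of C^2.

No.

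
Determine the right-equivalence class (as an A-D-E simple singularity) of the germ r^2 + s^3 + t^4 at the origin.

The Hessian of f at 0 has rank 1. Corank 2; j^3 = s^3 is a perfect cube, so E-series; the 4-jet and mu = 6 give E_6.

E_6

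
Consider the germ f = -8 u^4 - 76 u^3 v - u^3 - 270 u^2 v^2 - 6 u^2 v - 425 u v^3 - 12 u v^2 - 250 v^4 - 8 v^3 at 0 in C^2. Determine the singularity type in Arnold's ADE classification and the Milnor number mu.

Type E7, Milnor number mu = 7.

The Hessian of f at 0 has rank 0. Corank 2; j^3 = -(u + 2*v)^3 is a perfect cube, so E-series; the 4-jet and mu = 7 give E_7.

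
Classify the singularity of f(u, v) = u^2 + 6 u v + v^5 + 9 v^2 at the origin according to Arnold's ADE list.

The Hessian of f at 0 is [[2, 6], [6, 18]] with rank 1, so corank 1. A Groebner basis of the Jacobian ideal J(f) in C{u,v} is {v^4, u + 3*v}; counting standard monomials gives mu = 4. Corank 1: A-series; mu = 4 gives A_4.

A_4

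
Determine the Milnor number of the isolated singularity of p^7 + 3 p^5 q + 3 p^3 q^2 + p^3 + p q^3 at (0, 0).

7

The Hessian of f at 0 is [[0, 0], [0, 0]] with rank 0, so corank 2. A Groebner basis of the Jacobian ideal J(f) in C{p,q} is {p^3, p*q^2, 3*p^2 + q^3}; counting standard monomials gives mu = 7. Corank 2; j^3 = p^3 is a perfect cube, so E-series; the 4-jet and mu = 7 give E_7.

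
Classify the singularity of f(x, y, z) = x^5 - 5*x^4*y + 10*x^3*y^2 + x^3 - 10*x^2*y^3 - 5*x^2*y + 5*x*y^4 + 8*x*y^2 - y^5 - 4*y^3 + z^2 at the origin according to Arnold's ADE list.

D_6

The Hessian of f at 0 has rank 1. Corank 2; j^3 = (x - 2*y)^2*(x - y) has shape L^2 M (L != M), so D-series; mu = 6 gives D_6.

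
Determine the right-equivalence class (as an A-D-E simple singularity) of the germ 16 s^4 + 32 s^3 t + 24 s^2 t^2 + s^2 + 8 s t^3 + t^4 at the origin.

A3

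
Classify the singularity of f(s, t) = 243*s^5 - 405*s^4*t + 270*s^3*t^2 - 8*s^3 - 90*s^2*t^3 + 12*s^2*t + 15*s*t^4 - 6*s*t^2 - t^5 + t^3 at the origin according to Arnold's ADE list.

The Hessian of f at 0 is [[0, 0], [0, 0]] with rank 0, so corank 2. A Groebner basis of the Jacobian ideal J(f) in C{s,t} is {t^5, s*t^3 - 11*t^4/24, s^2 - s*t + t^2/4}; counting standard monomials gives mu = 8. Corank 2; j^3 = -(2*s - t)^3 is a perfect cube, so E-series; the 5-jet and mu = 8 give E_8.

E8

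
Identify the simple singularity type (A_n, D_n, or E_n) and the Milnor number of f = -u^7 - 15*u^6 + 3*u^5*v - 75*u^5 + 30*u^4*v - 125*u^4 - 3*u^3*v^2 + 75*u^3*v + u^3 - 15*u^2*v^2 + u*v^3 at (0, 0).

The Hessian of f at 0 is [[0, 0], [0, 0]] with rank 0, so corank 2. A Groebner basis of the Jacobian ideal J(f) in C{u,v} is {3*u^2/25 + v^4 + v^3/25, u^3, u^2*v - u^2/25 - v^3/75, -2*u^2/5 + u*v^2 - 2*v^3/15}; counting standard monomials gives mu = 7. Corank 2; j^3 = u^3 is a perfect cube, so E-series; the 4-jet and mu = 7 give E_7.

Type E_7, Milnor number mu = 7.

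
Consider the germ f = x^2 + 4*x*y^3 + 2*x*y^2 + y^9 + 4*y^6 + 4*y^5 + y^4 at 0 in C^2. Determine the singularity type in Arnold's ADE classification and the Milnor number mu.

Type A_8, Milnor number mu = 8.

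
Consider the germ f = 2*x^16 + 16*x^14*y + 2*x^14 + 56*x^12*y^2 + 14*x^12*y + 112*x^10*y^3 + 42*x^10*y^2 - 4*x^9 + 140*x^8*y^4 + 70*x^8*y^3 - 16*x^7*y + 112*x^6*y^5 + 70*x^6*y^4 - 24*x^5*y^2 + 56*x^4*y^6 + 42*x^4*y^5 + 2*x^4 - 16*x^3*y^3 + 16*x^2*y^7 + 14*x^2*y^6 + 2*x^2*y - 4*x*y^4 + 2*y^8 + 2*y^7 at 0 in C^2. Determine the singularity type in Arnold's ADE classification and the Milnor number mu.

Type D_9, Milnor number mu = 9.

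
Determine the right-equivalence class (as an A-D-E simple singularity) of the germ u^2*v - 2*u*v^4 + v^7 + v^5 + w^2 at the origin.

D_6

The Hessian of f at 0 is [[0, 0, 0], [0, 0, 0], [0, 0, 2]] with rank 1, so corank 2. A Groebner basis of the Jacobian ideal J(f) in C{u,v,w} is {-u*v + v^4, u*v^2, u^2 + 5*u*v, w}; counting standard monomials gives mu = 6. Corank 2; j^3 = u^2*v has shape L^2 M (L != M), so D-series; mu = 6 gives D_6.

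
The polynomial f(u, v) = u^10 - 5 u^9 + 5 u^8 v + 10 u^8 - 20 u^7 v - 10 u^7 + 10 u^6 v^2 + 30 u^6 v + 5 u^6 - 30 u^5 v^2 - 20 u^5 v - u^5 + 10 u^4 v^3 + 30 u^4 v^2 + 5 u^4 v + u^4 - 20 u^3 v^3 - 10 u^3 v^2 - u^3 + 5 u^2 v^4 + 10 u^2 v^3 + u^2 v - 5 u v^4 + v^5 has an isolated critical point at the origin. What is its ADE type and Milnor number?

The Hessian of f at 0 is [[0, 0], [0, 0]] with rank 0, so corank 2. A Groebner basis of the Jacobian ideal J(f) in C{u,v} is {u*v/5 + v^4, u*v^2, u^2 - u*v}; counting standard monomials gives mu = 6. Corank 2; j^3 = -u^2*(u - v) has shape L^2 M (L != M), so D-series; mu = 6 gives D_6.

Type D_{6}, Milnor number mu = 6.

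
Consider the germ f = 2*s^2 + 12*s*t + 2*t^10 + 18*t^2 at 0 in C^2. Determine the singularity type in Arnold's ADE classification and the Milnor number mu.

The Hessian of f at 0 has rank 1. Corank 1: A-series; mu = 9 gives A_9.

Type A_{9}, Milnor number mu = 9.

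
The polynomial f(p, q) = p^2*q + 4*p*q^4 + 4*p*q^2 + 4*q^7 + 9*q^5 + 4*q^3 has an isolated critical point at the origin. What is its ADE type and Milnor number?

The Hessian of f at 0 has rank 0. Corank 2; j^3 = q*(p + 2*q)^2 has shape L^2 M (L != M), so D-series; mu = 6 gives D_6.

Type D_6, Milnor number mu = 6.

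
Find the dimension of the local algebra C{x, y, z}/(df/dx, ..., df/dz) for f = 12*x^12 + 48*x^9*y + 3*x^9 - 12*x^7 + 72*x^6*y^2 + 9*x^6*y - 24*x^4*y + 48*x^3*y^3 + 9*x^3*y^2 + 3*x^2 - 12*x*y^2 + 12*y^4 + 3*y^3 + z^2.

The Hessian of f at 0 has rank 2. Corank 1: A-series; mu = 2 gives A_2.

2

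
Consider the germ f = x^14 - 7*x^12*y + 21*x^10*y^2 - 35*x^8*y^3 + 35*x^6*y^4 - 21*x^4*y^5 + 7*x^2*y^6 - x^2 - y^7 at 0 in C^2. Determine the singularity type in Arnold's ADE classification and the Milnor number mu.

The Hessian of f at 0 is [[-2, 0], [0, 0]] with rank 1, so corank 1. A Groebner basis of the Jacobian ideal J(f) in C{x,y} is {y^6, x}; counting standard monomials gives mu = 6. Corank 1: A-series; mu = 6 gives A_6.

Type A_{6}, Milnor number mu = 6.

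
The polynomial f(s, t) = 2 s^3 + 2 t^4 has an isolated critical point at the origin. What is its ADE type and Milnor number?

Type E6, Milnor number mu = 6.

The Hessian of f at 0 has rank 0. Corank 2; j^3 = 2*s^3 is a perfect cube, so E-series; the 4-jet and mu = 6 give E_6.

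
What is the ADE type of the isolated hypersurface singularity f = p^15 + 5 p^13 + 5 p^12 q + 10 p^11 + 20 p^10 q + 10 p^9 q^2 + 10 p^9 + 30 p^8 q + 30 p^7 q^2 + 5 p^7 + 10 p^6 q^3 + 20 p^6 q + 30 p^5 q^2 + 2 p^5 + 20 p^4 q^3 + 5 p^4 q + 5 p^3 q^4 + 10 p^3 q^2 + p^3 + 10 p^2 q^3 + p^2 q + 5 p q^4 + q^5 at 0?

D_6

The Hessian of f at 0 is [[0, 0], [0, 0]] with rank 0, so corank 2. A Groebner basis of the Jacobian ideal J(f) in C{p,q} is {-p*q/5 + q^4, p*q^2, p^2 + p*q}; counting standard monomials gives mu = 6. Corank 2; j^3 = p^2*(p + q) has shape L^2 M (L != M), so D-series; mu = 6 gives D_6.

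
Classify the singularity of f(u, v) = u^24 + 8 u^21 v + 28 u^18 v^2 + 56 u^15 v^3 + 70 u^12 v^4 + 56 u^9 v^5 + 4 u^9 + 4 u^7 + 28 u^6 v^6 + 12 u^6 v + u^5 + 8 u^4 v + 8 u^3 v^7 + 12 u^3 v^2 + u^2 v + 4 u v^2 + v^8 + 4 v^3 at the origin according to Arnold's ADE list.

The Hessian of f at 0 has rank 0. Corank 2; j^3 = v*(u + 2*v)^2 has shape L^2 M (L != M), so D-series; mu = 9 gives D_9.

D_9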